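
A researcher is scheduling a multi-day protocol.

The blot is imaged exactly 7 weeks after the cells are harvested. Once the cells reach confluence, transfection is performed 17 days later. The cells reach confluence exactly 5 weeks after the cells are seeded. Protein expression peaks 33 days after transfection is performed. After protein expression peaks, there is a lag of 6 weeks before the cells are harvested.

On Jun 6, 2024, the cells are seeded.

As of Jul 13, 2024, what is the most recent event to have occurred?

The cells are seeded: Jun 6, 2024.
The cells reach confluence: Jun 6, 2024 + 5 weeks = Jul 11, 2024.
Transfection is performed: Jul 11, 2024 + 17 days = Jul 28, 2024.
Protein expression peaks: Jul 28, 2024 + 33 days = Aug 30, 2024.
The cells are harvested: Aug 30, 2024 + 6 weeks = Oct 11, 2024.
The blot is imaged: Oct 11, 2024 + 7 weeks = Nov 29, 2024.
Jul 13, 2024 falls between when the cells reach confluence (Jul 11, 2024) and when transfection is performed (Jul 28, 2024).

The cells reach confluence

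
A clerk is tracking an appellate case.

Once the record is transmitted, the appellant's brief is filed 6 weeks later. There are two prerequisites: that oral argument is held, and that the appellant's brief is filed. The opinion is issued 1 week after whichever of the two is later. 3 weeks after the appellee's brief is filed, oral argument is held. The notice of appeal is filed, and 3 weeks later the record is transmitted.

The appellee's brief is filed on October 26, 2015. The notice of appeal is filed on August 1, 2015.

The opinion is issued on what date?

November 23, 2015

The appellee's brief is filed: Oct 26, 2015.
Oral argument is held: Oct 26, 2015 + 3 weeks = Nov 16, 2015.
The notice of appeal is filed: Aug 1, 2015.
The record is transmitted: Aug 1, 2015 + 3 weeks = Aug 22, 2015.
The appellant's brief is filed: Aug 22, 2015 + 6 weeks = Oct 3, 2015.
Both prerequisites met — oral argument is held (Nov 16, 2015), the appellant's brief is filed (Oct 3, 2015); the later is Nov 16, 2015.
The opinion is issued: Nov 16, 2015 + 1 week = Nov 23, 2015.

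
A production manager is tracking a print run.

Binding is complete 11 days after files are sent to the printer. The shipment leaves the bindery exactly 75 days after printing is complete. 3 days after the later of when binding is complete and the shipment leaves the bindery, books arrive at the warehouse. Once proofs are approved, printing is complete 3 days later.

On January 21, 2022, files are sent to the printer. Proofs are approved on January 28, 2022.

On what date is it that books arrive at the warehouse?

April 19, 2022

Files are sent to the printer: Jan 21, 2022.
Binding is complete: Jan 21, 2022 + 11 days = Feb 1, 2022.
Proofs are approved: Jan 28, 2022.
Printing is complete: Jan 28, 2022 + 3 days = Jan 31, 2022.
The shipment leaves the bindery: Jan 31, 2022 + 75 days = Apr 16, 2022.
Both prerequisites met — binding is complete (Feb 1, 2022), the shipment leaves the bindery (Apr 16, 2022); the later is Apr 16, 2022.
Books arrive at the warehouse: Apr 16, 2022 + 3 days = Apr 19, 2022.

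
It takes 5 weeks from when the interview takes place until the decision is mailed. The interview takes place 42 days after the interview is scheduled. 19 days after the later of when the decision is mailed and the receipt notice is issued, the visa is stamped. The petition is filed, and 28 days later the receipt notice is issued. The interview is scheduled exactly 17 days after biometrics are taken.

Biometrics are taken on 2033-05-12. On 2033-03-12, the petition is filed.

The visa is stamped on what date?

2033-09-02

Biometrics are taken: May 12, 2033.
The interview is scheduled: May 12, 2033 + 17 days = May 29, 2033.
The interview takes place: May 29, 2033 + 42 days = Jul 10, 2033.
The decision is mailed: Jul 10, 2033 + 5 weeks = Aug 14, 2033.
The petition is filed: Mar 12, 2033.
The receipt notice is issued: Mar 12, 2033 + 28 days = Apr 9, 2033.
Both prerequisites met — the decision is mailed (Aug 14, 2033), the receipt notice is issued (Apr 9, 2033); the later is Aug 14, 2033.
The visa is stamped: Aug 14, 2033 + 19 days = Sep 2, 2033.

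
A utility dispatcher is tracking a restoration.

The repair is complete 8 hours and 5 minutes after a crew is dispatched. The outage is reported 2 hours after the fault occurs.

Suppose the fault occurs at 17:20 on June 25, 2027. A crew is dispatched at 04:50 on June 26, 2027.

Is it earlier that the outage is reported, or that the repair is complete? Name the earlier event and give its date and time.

The outage is reported — 19:20 on June 25, 2027

The fault occurs: 17:20 Jun 25, 2027.
The outage is reported: 17:20 Jun 25, 2027 + 2h = 19:20 Jun 25, 2027.
A crew is dispatched: 04:50 Jun 26, 2027.
The repair is complete: 04:50 Jun 26, 2027 + 8h05m = 12:55 Jun 26, 2027.
Comparing: the outage is reported at 19:20 Jun 25, 2027 vs the repair is complete at 12:55 Jun 26, 2027. Earlier: the outage is reported.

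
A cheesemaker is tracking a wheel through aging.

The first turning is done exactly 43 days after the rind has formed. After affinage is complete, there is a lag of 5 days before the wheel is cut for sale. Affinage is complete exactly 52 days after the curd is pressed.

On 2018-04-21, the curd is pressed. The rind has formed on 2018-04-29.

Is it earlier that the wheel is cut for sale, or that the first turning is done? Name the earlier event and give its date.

The curd is pressed: Apr 21, 2018.
Affinage is complete: Apr 21, 2018 + 52 days = Jun 12, 2018.
The wheel is cut for sale: Jun 12, 2018 + 5 days = Jun 17, 2018.
The rind has formed: Apr 29, 2018.
The first turning is done: Apr 29, 2018 + 43 days = Jun 11, 2018.
Comparing: the wheel is cut for sale on Jun 17, 2018 vs the first turning is done on Jun 11, 2018. Earlier: the first turning is done.

The first turning is done — 2018-06-11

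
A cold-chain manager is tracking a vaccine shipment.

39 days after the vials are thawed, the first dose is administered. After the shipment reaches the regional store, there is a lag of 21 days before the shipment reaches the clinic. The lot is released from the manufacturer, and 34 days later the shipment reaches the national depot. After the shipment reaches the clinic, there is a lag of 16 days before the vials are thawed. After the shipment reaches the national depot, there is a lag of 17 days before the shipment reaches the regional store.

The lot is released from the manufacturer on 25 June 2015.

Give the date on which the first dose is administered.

The lot is released from the manufacturer: Jun 25, 2015.
The shipment reaches the national depot: Jun 25, 2015 + 34 days = Jul 29, 2015.
The shipment reaches the regional store: Jul 29, 2015 + 17 days = Aug 15, 2015.
The shipment reaches the clinic: Aug 15, 2015 + 21 days = Sep 5, 2015.
The vials are thawed: Sep 5, 2015 + 16 days = Sep 21, 2015.
The first dose is administered: Sep 21, 2015 + 39 days = Oct 30, 2015.

30 October 2015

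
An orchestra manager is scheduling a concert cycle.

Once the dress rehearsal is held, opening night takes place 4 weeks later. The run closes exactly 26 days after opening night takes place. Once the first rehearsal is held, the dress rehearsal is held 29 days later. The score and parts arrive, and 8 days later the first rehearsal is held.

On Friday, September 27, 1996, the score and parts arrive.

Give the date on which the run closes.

The score and parts arrive: Sep 27, 1996.
The first rehearsal is held: Sep 27, 1996 + 8 days = Oct 5, 1996.
The dress rehearsal is held: Oct 5, 1996 + 29 days = Nov 3, 1996.
Opening night takes place: Nov 3, 1996 + 4 weeks = Dec 1, 1996.
The run closes: Dec 1, 1996 + 26 days = Dec 27, 1996.

Friday, December 27, 1996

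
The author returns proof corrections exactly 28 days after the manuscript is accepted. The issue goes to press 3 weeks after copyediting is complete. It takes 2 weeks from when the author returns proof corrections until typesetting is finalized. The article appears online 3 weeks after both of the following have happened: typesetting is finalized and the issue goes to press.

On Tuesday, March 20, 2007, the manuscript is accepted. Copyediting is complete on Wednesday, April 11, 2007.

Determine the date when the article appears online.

The manuscript is accepted: Mar 20, 2007.
The author returns proof corrections: Mar 20, 2007 + 28 days = Apr 17, 2007.
Typesetting is finalized: Apr 17, 2007 + 2 weeks = May 1, 2007.
Copyediting is complete: Apr 11, 2007.
The issue goes to press: Apr 11, 2007 + 3 weeks = May 2, 2007.
Both prerequisites met — typesetting is finalized (May 1, 2007), the issue goes to press (May 2, 2007); the later is May 2, 2007.
The article appears online: May 2, 2007 + 3 weeks = May 23, 2007.

Wednesday, May 23, 2007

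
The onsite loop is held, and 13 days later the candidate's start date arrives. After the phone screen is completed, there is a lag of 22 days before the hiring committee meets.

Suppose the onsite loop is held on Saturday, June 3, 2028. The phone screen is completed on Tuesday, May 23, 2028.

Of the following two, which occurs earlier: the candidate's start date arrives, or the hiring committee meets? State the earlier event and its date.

The hiring committee meets — Wednesday, June 14, 2028

The onsite loop is held: Jun 3, 2028.
The candidate's start date arrives: Jun 3, 2028 + 13 days = Jun 16, 2028.
The phone screen is completed: May 23, 2028.
The hiring committee meets: May 23, 2028 + 22 days = Jun 14, 2028.
Comparing: the candidate's start date arrives on Jun 16, 2028 vs the hiring committee meets on Jun 14, 2028. Earlier: the hiring committee meets.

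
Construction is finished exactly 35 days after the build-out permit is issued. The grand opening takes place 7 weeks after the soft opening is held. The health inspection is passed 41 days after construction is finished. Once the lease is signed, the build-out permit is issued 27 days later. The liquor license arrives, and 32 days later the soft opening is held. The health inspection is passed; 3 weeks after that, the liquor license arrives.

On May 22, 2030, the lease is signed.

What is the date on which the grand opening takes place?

The lease is signed: May 22, 2030.
The build-out permit is issued: May 22, 2030 + 27 days = Jun 18, 2030.
Construction is finished: Jun 18, 2030 + 35 days = Jul 23, 2030.
The health inspection is passed: Jul 23, 2030 + 41 days = Sep 2, 2030.
The liquor license arrives: Sep 2, 2030 + 3 weeks = Sep 23, 2030.
The soft opening is held: Sep 23, 2030 + 32 days = Oct 25, 2030.
The grand opening takes place: Oct 25, 2030 + 7 weeks = Dec 13, 2030.

December 13, 2030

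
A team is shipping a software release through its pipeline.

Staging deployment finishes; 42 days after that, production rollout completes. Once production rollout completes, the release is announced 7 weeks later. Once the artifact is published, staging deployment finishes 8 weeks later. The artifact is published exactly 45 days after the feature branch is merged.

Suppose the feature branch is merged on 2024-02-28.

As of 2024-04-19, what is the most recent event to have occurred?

The artifact is published

The feature branch is merged: Feb 28, 2024.
The artifact is published: Feb 28, 2024 + 45 days = Apr 13, 2024.
Staging deployment finishes: Apr 13, 2024 + 8 weeks = Jun 8, 2024.
Production rollout completes: Jun 8, 2024 + 42 days = Jul 20, 2024.
The release is announced: Jul 20, 2024 + 7 weeks = Sep 7, 2024.
Apr 19, 2024 falls between when the artifact is published (Apr 13, 2024) and when staging deployment finishes (Jun 8, 2024).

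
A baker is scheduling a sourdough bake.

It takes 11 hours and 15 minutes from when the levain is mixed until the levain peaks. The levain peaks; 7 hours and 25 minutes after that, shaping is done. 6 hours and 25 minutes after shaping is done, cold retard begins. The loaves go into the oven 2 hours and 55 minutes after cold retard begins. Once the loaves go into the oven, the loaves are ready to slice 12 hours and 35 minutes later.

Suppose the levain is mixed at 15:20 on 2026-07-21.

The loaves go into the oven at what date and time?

The levain is mixed: 15:20 Jul 21, 2026.
The levain peaks: 15:20 Jul 21, 2026 + 11h15m = 02:35 Jul 22, 2026.
Shaping is done: 02:35 Jul 22, 2026 + 7h25m = 10:00 Jul 22, 2026.
Cold retard begins: 10:00 Jul 22, 2026 + 6h25m = 16:25 Jul 22, 2026.
The loaves go into the oven: 16:25 Jul 22, 2026 + 2h55m = 19:20 Jul 22, 2026.

19:20 on 2026-07-22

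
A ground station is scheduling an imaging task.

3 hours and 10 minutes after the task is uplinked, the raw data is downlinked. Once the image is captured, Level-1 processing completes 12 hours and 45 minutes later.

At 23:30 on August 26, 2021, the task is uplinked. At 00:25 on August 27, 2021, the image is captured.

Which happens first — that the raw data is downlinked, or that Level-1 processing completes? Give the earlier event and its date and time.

The task is uplinked: 23:30 Aug 26, 2021.
The raw data is downlinked: 23:30 Aug 26, 2021 + 3h10m = 02:40 Aug 27, 2021.
The image is captured: 00:25 Aug 27, 2021.
Level-1 processing completes: 00:25 Aug 27, 2021 + 12h45m = 13:10 Aug 27, 2021.
Comparing: the raw data is downlinked at 02:40 Aug 27, 2021 vs Level-1 processing completes at 13:10 Aug 27, 2021. Earlier: the raw data is downlinked.

The raw data is downlinked — 02:40 on August 27, 2021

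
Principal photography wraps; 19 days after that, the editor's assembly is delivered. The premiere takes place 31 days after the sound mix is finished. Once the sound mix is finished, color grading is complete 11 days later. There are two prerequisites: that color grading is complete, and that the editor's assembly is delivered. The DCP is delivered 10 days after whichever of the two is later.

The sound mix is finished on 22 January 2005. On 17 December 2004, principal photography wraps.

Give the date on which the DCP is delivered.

The sound mix is finished: Jan 22, 2005.
Color grading is complete: Jan 22, 2005 + 11 days = Feb 2, 2005.
Principal photography wraps: Dec 17, 2004.
The editor's assembly is delivered: Dec 17, 2004 + 19 days = Jan 5, 2005.
Both prerequisites met — color grading is complete (Feb 2, 2005), the editor's assembly is delivered (Jan 5, 2005); the later is Feb 2, 2005.
The DCP is delivered: Feb 2, 2005 + 10 days = Feb 12, 2005.

12 February 2005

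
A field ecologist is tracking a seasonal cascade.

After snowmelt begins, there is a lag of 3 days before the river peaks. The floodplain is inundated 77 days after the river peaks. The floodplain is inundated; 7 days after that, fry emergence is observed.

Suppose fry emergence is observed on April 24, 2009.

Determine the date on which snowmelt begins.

Fry emergence is observed: Apr 24, 2009.
The floodplain is inundated: Apr 24, 2009 − 7 days = Apr 17, 2009.
The river peaks: Apr 17, 2009 − 77 days = Jan 30, 2009.
Snowmelt begins: Jan 30, 2009 − 3 days = Jan 27, 2009.

January 27, 2009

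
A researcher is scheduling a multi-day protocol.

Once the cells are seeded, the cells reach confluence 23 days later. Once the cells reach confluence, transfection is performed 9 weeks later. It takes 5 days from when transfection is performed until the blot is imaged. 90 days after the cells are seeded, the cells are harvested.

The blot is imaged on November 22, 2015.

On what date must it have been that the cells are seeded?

August 23, 2015

The blot is imaged: Nov 22, 2015.
Transfection is performed: Nov 22, 2015 − 5 days = Nov 17, 2015.
The cells reach confluence: Nov 17, 2015 − 9 weeks = Sep 15, 2015.
The cells are seeded: Sep 15, 2015 − 23 days = Aug 23, 2015.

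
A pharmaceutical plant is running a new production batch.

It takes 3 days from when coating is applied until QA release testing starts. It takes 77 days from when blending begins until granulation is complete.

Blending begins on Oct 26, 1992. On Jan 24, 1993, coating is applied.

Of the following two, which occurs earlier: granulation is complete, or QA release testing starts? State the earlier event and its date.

Granulation is complete — Jan 11, 1993

Blending begins: Oct 26, 1992.
Granulation is complete: Oct 26, 1992 + 77 days = Jan 11, 1993.
Coating is applied: Jan 24, 1993.
QA release testing starts: Jan 24, 1993 + 3 days = Jan 27, 1993.
Comparing: granulation is complete on Jan 11, 1993 vs QA release testing starts on Jan 27, 1993. Earlier: granulation is complete.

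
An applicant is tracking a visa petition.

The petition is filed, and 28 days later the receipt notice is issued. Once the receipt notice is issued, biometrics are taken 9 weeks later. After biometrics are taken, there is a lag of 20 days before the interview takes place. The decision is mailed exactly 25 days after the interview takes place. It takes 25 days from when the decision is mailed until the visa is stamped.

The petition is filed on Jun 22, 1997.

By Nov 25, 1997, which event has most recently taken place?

The decision is mailed

The petition is filed: Jun 22, 1997.
The receipt notice is issued: Jun 22, 1997 + 28 days = Jul 20, 1997.
Biometrics are taken: Jul 20, 1997 + 9 weeks = Sep 21, 1997.
The interview takes place: Sep 21, 1997 + 20 days = Oct 11, 1997.
The decision is mailed: Oct 11, 1997 + 25 days = Nov 5, 1997.
The visa is stamped: Nov 5, 1997 + 25 days = Nov 30, 1997.
Nov 25, 1997 falls between when the decision is mailed (Nov 5, 1997) and when the visa is stamped (Nov 30, 1997).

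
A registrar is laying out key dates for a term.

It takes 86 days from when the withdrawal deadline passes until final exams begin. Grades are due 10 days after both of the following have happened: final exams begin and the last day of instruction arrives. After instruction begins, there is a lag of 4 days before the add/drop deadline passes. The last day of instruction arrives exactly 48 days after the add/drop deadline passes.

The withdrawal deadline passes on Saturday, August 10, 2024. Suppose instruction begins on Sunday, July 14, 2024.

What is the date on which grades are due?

The withdrawal deadline passes: Aug 10, 2024.
Final exams begin: Aug 10, 2024 + 86 days = Nov 4, 2024.
Instruction begins: Jul 14, 2024.
The add/drop deadline passes: Jul 14, 2024 + 4 days = Jul 18, 2024.
The last day of instruction arrives: Jul 18, 2024 + 48 days = Sep 4, 2024.
Both prerequisites met — final exams begin (Nov 4, 2024), the last day of instruction arrives (Sep 4, 2024); the later is Nov 4, 2024.
Grades are due: Nov 4, 2024 + 10 days = Nov 14, 2024.

Thursday, November 14, 2024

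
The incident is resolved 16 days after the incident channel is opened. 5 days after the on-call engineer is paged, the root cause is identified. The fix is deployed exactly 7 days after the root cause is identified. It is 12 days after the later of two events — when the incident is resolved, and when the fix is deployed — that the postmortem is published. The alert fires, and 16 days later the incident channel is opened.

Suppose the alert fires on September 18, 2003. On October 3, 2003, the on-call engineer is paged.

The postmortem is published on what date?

The alert fires: Sep 18, 2003.
The incident channel is opened: Sep 18, 2003 + 16 days = Oct 4, 2003.
The incident is resolved: Oct 4, 2003 + 16 days = Oct 20, 2003.
The on-call engineer is paged: Oct 3, 2003.
The root cause is identified: Oct 3, 2003 + 5 days = Oct 8, 2003.
The fix is deployed: Oct 8, 2003 + 7 days = Oct 15, 2003.
Both prerequisites met — the incident is resolved (Oct 20, 2003), the fix is deployed (Oct 15, 2003); the later is Oct 20, 2003.
The postmortem is published: Oct 20, 2003 + 12 days = Nov 1, 2003.

November 1, 2003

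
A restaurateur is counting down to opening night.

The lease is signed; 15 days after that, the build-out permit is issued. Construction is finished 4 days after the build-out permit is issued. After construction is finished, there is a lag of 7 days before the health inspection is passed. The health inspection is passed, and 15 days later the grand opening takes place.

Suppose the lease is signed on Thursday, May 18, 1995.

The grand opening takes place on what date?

The lease is signed: May 18, 1995.
The build-out permit is issued: May 18, 1995 + 15 days = Jun 2, 1995.
Construction is finished: Jun 2, 1995 + 4 days = Jun 6, 1995.
The health inspection is passed: Jun 6, 1995 + 7 days = Jun 13, 1995.
The grand opening takes place: Jun 13, 1995 + 15 days = Jun 28, 1995.

Wednesday, June 28, 1995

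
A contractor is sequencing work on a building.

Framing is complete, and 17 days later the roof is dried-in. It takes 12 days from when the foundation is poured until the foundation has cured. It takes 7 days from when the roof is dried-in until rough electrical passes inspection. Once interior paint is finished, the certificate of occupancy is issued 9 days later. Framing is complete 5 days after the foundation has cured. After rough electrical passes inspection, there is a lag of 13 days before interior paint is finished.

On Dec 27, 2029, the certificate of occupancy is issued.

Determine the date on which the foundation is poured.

Oct 25, 2029

The certificate of occupancy is issued: Dec 27, 2029.
Interior paint is finished: Dec 27, 2029 − 9 days = Dec 18, 2029.
Rough electrical passes inspection: Dec 18, 2029 − 13 days = Dec 5, 2029.
The roof is dried-in: Dec 5, 2029 − 7 days = Nov 28, 2029.
Framing is complete: Nov 28, 2029 − 17 days = Nov 11, 2029.
The foundation has cured: Nov 11, 2029 − 5 days = Nov 6, 2029.
The foundation is poured: Nov 6, 2029 − 12 days = Oct 25, 2029.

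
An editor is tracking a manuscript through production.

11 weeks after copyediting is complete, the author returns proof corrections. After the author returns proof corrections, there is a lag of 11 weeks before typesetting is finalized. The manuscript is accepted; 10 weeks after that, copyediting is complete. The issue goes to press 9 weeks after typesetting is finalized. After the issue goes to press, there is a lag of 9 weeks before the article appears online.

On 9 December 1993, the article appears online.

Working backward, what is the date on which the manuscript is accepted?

The article appears online: Dec 9, 1993.
The issue goes to press: Dec 9, 1993 − 9 weeks = Oct 7, 1993.
Typesetting is finalized: Oct 7, 1993 − 9 weeks = Aug 5, 1993.
The author returns proof corrections: Aug 5, 1993 − 11 weeks = May 20, 1993.
Copyediting is complete: May 20, 1993 − 11 weeks = Mar 4, 1993.
The manuscript is accepted: Mar 4, 1993 − 10 weeks = Dec 24, 1992.

24 December 1992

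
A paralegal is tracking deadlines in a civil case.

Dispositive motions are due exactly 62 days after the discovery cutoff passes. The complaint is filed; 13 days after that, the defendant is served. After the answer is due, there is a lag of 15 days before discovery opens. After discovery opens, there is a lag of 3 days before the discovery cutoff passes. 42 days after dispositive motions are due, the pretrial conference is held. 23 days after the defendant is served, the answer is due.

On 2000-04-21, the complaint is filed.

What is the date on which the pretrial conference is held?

The complaint is filed: Apr 21, 2000.
The defendant is served: Apr 21, 2000 + 13 days = May 4, 2000.
The answer is due: May 4, 2000 + 23 days = May 27, 2000.
Discovery opens: May 27, 2000 + 15 days = Jun 11, 2000.
The discovery cutoff passes: Jun 11, 2000 + 3 days = Jun 14, 2000.
Dispositive motions are due: Jun 14, 2000 + 62 days = Aug 15, 2000.
The pretrial conference is held: Aug 15, 2000 + 42 days = Sep 26, 2000.

2000-09-26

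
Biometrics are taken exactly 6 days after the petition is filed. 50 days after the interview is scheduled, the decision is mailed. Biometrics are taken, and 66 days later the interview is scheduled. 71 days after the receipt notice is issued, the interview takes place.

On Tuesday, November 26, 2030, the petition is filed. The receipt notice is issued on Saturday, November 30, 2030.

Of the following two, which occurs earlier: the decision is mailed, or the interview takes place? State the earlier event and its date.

The interview takes place — Sunday, February 9, 2031

The petition is filed: Nov 26, 2030.
Biometrics are taken: Nov 26, 2030 + 6 days = Dec 2, 2030.
The interview is scheduled: Dec 2, 2030 + 66 days = Feb 6, 2031.
The decision is mailed: Feb 6, 2031 + 50 days = Mar 28, 2031.
The receipt notice is issued: Nov 30, 2030.
The interview takes place: Nov 30, 2030 + 71 days = Feb 9, 2031.
Comparing: the decision is mailed on Mar 28, 2031 vs the interview takes place on Feb 9, 2031. Earlier: the interview takes place.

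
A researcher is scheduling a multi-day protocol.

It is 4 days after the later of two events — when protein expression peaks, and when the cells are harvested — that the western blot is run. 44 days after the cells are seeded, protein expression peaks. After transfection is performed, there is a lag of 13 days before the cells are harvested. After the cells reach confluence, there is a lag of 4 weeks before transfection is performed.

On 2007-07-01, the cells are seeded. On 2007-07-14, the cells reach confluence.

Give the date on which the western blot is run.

2007-08-28

The cells are seeded: Jul 1, 2007.
Protein expression peaks: Jul 1, 2007 + 44 days = Aug 14, 2007.
The cells reach confluence: Jul 14, 2007.
Transfection is performed: Jul 14, 2007 + 4 weeks = Aug 11, 2007.
The cells are harvested: Aug 11, 2007 + 13 days = Aug 24, 2007.
Both prerequisites met — protein expression peaks (Aug 14, 2007), the cells are harvested (Aug 24, 2007); the later is Aug 24, 2007.
The western blot is run: Aug 24, 2007 + 4 days = Aug 28, 2007.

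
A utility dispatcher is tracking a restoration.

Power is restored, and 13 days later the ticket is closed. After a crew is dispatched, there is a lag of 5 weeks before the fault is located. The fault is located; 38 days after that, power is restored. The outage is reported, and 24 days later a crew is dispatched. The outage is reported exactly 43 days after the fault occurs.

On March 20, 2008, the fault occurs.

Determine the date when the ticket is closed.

The fault occurs: Mar 20, 2008.
The outage is reported: Mar 20, 2008 + 43 days = May 2, 2008.
A crew is dispatched: May 2, 2008 + 24 days = May 26, 2008.
The fault is located: May 26, 2008 + 5 weeks = Jun 30, 2008.
Power is restored: Jun 30, 2008 + 38 days = Aug 7, 2008.
The ticket is closed: Aug 7, 2008 + 13 days = Aug 20, 2008.

August 20, 2008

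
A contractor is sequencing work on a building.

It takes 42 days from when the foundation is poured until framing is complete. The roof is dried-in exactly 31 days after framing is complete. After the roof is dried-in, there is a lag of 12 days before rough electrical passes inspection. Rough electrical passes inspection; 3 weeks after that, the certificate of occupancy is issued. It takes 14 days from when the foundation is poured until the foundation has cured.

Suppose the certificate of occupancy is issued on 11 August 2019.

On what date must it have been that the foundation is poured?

27 April 2019

The certificate of occupancy is issued: Aug 11, 2019.
Rough electrical passes inspection: Aug 11, 2019 − 3 weeks = Jul 21, 2019.
The roof is dried-in: Jul 21, 2019 − 12 days = Jul 9, 2019.
Framing is complete: Jul 9, 2019 − 31 days = Jun 8, 2019.
The foundation is poured: Jun 8, 2019 − 42 days = Apr 27, 2019.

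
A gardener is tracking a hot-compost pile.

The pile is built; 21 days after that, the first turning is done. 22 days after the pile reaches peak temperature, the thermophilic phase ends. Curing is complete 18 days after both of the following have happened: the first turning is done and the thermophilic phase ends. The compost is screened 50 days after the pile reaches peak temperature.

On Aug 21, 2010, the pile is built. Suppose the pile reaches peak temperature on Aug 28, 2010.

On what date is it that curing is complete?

Oct 7, 2010

The pile is built: Aug 21, 2010.
The first turning is done: Aug 21, 2010 + 21 days = Sep 11, 2010.
The pile reaches peak temperature: Aug 28, 2010.
The thermophilic phase ends: Aug 28, 2010 + 22 days = Sep 19, 2010.
Both prerequisites met — the first turning is done (Sep 11, 2010), the thermophilic phase ends (Sep 19, 2010); the later is Sep 19, 2010.
Curing is complete: Sep 19, 2010 + 18 days = Oct 7, 2010.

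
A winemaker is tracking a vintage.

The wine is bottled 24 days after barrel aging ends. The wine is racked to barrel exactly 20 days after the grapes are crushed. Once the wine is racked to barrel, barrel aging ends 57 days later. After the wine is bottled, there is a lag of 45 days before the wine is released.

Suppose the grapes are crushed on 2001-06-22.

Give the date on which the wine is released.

The grapes are crushed: Jun 22, 2001.
The wine is racked to barrel: Jun 22, 2001 + 20 days = Jul 12, 2001.
Barrel aging ends: Jul 12, 2001 + 57 days = Sep 7, 2001.
The wine is bottled: Sep 7, 2001 + 24 days = Oct 1, 2001.
The wine is released: Oct 1, 2001 + 45 days = Nov 15, 2001.

2001-11-15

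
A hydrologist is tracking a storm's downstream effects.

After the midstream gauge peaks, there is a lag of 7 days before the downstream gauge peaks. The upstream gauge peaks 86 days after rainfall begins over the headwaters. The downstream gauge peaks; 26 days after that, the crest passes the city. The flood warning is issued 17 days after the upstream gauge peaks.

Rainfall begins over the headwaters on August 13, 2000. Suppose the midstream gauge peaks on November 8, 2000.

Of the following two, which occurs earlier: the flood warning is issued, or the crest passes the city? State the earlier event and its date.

The flood warning is issued — November 24, 2000

Rainfall begins over the headwaters: Aug 13, 2000.
The upstream gauge peaks: Aug 13, 2000 + 86 days = Nov 7, 2000.
The flood warning is issued: Nov 7, 2000 + 17 days = Nov 24, 2000.
The midstream gauge peaks: Nov 8, 2000.
The downstream gauge peaks: Nov 8, 2000 + 7 days = Nov 15, 2000.
The crest passes the city: Nov 15, 2000 + 26 days = Dec 11, 2000.
Comparing: the flood warning is issued on Nov 24, 2000 vs the crest passes the city on Dec 11, 2000. Earlier: the flood warning is issued.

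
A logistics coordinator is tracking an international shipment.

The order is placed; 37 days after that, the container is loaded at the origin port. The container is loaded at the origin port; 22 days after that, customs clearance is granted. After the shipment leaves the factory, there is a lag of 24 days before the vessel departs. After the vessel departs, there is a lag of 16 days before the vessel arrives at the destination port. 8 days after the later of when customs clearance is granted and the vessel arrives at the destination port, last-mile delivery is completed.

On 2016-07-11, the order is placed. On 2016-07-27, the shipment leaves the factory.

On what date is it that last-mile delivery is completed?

2016-09-16

The order is placed: Jul 11, 2016.
The container is loaded at the origin port: Jul 11, 2016 + 37 days = Aug 17, 2016.
Customs clearance is granted: Aug 17, 2016 + 22 days = Sep 8, 2016.
The shipment leaves the factory: Jul 27, 2016.
The vessel departs: Jul 27, 2016 + 24 days = Aug 20, 2016.
The vessel arrives at the destination port: Aug 20, 2016 + 16 days = Sep 5, 2016.
Both prerequisites met — customs clearance is granted (Sep 8, 2016), the vessel arrives at the destination port (Sep 5, 2016); the later is Sep 8, 2016.
Last-mile delivery is completed: Sep 8, 2016 + 8 days = Sep 16, 2016.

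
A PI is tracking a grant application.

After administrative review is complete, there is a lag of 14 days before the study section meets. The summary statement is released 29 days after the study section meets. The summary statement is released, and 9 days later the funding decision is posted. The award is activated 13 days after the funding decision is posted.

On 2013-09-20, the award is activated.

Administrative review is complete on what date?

The award is activated: Sep 20, 2013.
The funding decision is posted: Sep 20, 2013 − 13 days = Sep 7, 2013.
The summary statement is released: Sep 7, 2013 − 9 days = Aug 29, 2013.
The study section meets: Aug 29, 2013 − 29 days = Jul 31, 2013.
Administrative review is complete: Jul 31, 2013 − 14 days = Jul 17, 2013.

2013-07-17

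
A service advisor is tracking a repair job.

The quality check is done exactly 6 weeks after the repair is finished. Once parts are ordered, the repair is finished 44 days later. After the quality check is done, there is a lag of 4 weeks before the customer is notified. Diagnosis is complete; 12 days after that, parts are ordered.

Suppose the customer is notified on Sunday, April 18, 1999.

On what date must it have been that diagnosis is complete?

Sunday, December 13, 1998

The customer is notified: Apr 18, 1999.
The quality check is done: Apr 18, 1999 − 4 weeks = Mar 21, 1999.
The repair is finished: Mar 21, 1999 − 6 weeks = Feb 7, 1999.
Parts are ordered: Feb 7, 1999 − 44 days = Dec 25, 1998.
Diagnosis is complete: Dec 25, 1998 − 12 days = Dec 13, 1998.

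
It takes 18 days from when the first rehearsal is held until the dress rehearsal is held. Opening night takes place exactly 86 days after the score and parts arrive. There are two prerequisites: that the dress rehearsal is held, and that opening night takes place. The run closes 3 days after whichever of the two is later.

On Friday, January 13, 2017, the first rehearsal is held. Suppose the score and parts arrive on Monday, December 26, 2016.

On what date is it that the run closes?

The first rehearsal is held: Jan 13, 2017.
The dress rehearsal is held: Jan 13, 2017 + 18 days = Jan 31, 2017.
The score and parts arrive: Dec 26, 2016.
Opening night takes place: Dec 26, 2016 + 86 days = Mar 22, 2017.
Both prerequisites met — the dress rehearsal is held (Jan 31, 2017), opening night takes place (Mar 22, 2017); the later is Mar 22, 2017.
The run closes: Mar 22, 2017 + 3 days = Mar 25, 2017.

Saturday, March 25, 2017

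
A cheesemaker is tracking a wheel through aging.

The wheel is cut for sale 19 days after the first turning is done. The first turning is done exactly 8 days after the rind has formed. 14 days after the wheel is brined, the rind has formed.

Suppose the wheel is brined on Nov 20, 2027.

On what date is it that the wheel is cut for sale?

The wheel is brined: Nov 20, 2027.
The rind has formed: Nov 20, 2027 + 14 days = Dec 4, 2027.
The first turning is done: Dec 4, 2027 + 8 days = Dec 12, 2027.
The wheel is cut for sale: Dec 12, 2027 + 19 days = Dec 31, 2027.

Dec 31, 2027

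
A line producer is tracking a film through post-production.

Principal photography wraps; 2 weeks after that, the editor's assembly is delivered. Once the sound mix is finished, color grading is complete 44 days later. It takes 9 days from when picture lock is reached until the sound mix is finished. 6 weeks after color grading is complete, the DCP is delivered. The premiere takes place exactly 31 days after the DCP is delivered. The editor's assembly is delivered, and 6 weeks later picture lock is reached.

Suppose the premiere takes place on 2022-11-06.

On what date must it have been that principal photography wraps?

The premiere takes place: Nov 6, 2022.
The DCP is delivered: Nov 6, 2022 − 31 days = Oct 6, 2022.
Color grading is complete: Oct 6, 2022 − 6 weeks = Aug 25, 2022.
The sound mix is finished: Aug 25, 2022 − 44 days = Jul 12, 2022.
Picture lock is reached: Jul 12, 2022 − 9 days = Jul 3, 2022.
The editor's assembly is delivered: Jul 3, 2022 − 6 weeks = May 22, 2022.
Principal photography wraps: May 22, 2022 − 2 weeks = May 8, 2022.

2022-05-08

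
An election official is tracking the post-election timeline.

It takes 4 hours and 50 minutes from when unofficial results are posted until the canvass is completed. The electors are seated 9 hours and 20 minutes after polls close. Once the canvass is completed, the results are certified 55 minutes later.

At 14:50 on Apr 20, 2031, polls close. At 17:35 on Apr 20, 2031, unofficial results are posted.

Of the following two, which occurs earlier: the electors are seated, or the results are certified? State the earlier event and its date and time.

Polls close: 14:50 Apr 20, 2031.
The electors are seated: 14:50 Apr 20, 2031 + 9h20m = 00:10 Apr 21, 2031.
Unofficial results are posted: 17:35 Apr 20, 2031.
The canvass is completed: 17:35 Apr 20, 2031 + 4h50m = 22:25 Apr 20, 2031.
The results are certified: 22:25 Apr 20, 2031 + 55m = 23:20 Apr 20, 2031.
Comparing: the electors are seated at 00:10 Apr 21, 2031 vs the results are certified at 23:20 Apr 20, 2031. Earlier: the results are certified.

The results are certified — 23:20 on Apr 20, 2031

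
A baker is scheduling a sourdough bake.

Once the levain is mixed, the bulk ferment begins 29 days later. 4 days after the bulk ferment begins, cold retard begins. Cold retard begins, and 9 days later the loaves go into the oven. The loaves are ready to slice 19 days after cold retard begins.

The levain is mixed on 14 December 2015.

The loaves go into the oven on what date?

25 January 2016

The levain is mixed: Dec 14, 2015.
The bulk ferment begins: Dec 14, 2015 + 29 days = Jan 12, 2016.
Cold retard begins: Jan 12, 2016 + 4 days = Jan 16, 2016.
The loaves go into the oven: Jan 16, 2016 + 9 days = Jan 25, 2016.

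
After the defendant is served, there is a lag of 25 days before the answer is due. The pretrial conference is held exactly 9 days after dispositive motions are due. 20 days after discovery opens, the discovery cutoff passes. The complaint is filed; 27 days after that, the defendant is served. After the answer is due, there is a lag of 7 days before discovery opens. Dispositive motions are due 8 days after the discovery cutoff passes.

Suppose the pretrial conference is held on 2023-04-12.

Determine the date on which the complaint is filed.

The pretrial conference is held: Apr 12, 2023.
Dispositive motions are due: Apr 12, 2023 − 9 days = Apr 3, 2023.
The discovery cutoff passes: Apr 3, 2023 − 8 days = Mar 26, 2023.
Discovery opens: Mar 26, 2023 − 20 days = Mar 6, 2023.
The answer is due: Mar 6, 2023 − 7 days = Feb 27, 2023.
The defendant is served: Feb 27, 2023 − 25 days = Feb 2, 2023.
The complaint is filed: Feb 2, 2023 − 27 days = Jan 6, 2023.

2023-01-06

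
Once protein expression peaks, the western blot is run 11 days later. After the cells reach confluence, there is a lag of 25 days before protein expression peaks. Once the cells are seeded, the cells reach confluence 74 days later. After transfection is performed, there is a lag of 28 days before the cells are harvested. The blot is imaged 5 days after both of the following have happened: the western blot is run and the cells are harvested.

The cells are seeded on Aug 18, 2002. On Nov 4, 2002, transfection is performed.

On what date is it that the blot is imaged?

The cells are seeded: Aug 18, 2002.
The cells reach confluence: Aug 18, 2002 + 74 days = Oct 31, 2002.
Protein expression peaks: Oct 31, 2002 + 25 days = Nov 25, 2002.
The western blot is run: Nov 25, 2002 + 11 days = Dec 6, 2002.
Transfection is performed: Nov 4, 2002.
The cells are harvested: Nov 4, 2002 + 28 days = Dec 2, 2002.
Both prerequisites met — the western blot is run (Dec 6, 2002), the cells are harvested (Dec 2, 2002); the later is Dec 6, 2002.
The blot is imaged: Dec 6, 2002 + 5 days = Dec 11, 2002.

Dec 11, 2002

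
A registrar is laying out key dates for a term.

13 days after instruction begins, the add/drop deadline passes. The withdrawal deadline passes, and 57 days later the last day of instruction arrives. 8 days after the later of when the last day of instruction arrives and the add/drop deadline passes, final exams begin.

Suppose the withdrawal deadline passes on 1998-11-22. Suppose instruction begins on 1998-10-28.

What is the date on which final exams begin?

1999-01-26

The withdrawal deadline passes: Nov 22, 1998.
The last day of instruction arrives: Nov 22, 1998 + 57 days = Jan 18, 1999.
Instruction begins: Oct 28, 1998.
The add/drop deadline passes: Oct 28, 1998 + 13 days = Nov 10, 1998.
Both prerequisites met — the last day of instruction arrives (Jan 18, 1999), the add/drop deadline passes (Nov 10, 1998); the later is Jan 18, 1999.
Final exams begin: Jan 18, 1999 + 8 days = Jan 26, 1999.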